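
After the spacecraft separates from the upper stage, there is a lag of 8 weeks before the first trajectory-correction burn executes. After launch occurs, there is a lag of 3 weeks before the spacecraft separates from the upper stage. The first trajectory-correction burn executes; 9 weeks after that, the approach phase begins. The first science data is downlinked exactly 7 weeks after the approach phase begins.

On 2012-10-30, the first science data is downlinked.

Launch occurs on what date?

2012-04-24

The first science data is downlinked: Oct 30, 2012.
The approach phase begins: Oct 30, 2012 − 7 weeks = Sep 11, 2012.
The first trajectory-correction burn executes: Sep 11, 2012 − 9 weeks = Jul 10, 2012.
The spacecraft separates from the upper stage: Jul 10, 2012 − 8 weeks = May 15, 2012.
Launch occurs: May 15, 2012 − 3 weeks = Apr 24, 2012.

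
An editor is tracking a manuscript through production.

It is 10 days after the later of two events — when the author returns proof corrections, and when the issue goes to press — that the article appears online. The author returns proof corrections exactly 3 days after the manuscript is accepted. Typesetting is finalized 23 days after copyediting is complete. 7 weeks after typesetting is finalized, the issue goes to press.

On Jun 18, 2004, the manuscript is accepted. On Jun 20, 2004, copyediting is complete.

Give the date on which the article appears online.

The manuscript is accepted: Jun 18, 2004.
The author returns proof corrections: Jun 18, 2004 + 3 days = Jun 21, 2004.
Copyediting is complete: Jun 20, 2004.
Typesetting is finalized: Jun 20, 2004 + 23 days = Jul 13, 2004.
The issue goes to press: Jul 13, 2004 + 7 weeks = Aug 31, 2004.
Both prerequisites met — the author returns proof corrections (Jun 21, 2004), the issue goes to press (Aug 31, 2004); the later is Aug 31, 2004.
The article appears online: Aug 31, 2004 + 10 days = Sep 10, 2004.

Sep 10, 2004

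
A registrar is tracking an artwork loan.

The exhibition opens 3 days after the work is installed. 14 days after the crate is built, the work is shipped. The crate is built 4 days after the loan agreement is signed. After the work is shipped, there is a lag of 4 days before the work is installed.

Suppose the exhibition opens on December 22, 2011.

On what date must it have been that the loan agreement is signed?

The exhibition opens: Dec 22, 2011.
The work is installed: Dec 22, 2011 − 3 days = Dec 19, 2011.
The work is shipped: Dec 19, 2011 − 4 days = Dec 15, 2011.
The crate is built: Dec 15, 2011 − 14 days = Dec 1, 2011.
The loan agreement is signed: Dec 1, 2011 − 4 days = Nov 27, 2011.

November 27, 2011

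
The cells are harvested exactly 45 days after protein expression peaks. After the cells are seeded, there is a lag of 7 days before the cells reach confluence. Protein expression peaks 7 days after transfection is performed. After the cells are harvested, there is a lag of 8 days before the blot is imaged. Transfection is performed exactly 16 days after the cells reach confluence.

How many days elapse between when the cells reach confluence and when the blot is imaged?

76 days

Causal path: the cells reach confluence → transfection is performed → protein expression peaks → the cells are harvested → the blot is imaged.
Total delay along the path: 16 + 7 + 45 + 8 = 76 days.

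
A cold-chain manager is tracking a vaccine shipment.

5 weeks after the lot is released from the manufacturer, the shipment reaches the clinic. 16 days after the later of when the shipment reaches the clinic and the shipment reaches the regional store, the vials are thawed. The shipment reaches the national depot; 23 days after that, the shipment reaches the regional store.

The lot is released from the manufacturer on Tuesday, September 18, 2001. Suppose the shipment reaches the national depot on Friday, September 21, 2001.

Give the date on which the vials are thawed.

The lot is released from the manufacturer: Sep 18, 2001.
The shipment reaches the clinic: Sep 18, 2001 + 5 weeks = Oct 23, 2001.
The shipment reaches the national depot: Sep 21, 2001.
The shipment reaches the regional store: Sep 21, 2001 + 23 days = Oct 14, 2001.
Both prerequisites met — the shipment reaches the clinic (Oct 23, 2001), the shipment reaches the regional store (Oct 14, 2001); the later is Oct 23, 2001.
The vials are thawed: Oct 23, 2001 + 16 days = Nov 8, 2001.

Thursday, November 8, 2001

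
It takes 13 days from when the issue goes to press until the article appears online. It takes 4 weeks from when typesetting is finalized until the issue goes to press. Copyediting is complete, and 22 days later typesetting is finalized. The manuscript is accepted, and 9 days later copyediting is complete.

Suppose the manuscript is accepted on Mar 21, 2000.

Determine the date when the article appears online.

Jun 1, 2000

The manuscript is accepted: Mar 21, 2000.
Copyediting is complete: Mar 21, 2000 + 9 days = Mar 30, 2000.
Typesetting is finalized: Mar 30, 2000 + 22 days = Apr 21, 2000.
The issue goes to press: Apr 21, 2000 + 4 weeks = May 19, 2000.
The article appears online: May 19, 2000 + 13 days = Jun 1, 2000.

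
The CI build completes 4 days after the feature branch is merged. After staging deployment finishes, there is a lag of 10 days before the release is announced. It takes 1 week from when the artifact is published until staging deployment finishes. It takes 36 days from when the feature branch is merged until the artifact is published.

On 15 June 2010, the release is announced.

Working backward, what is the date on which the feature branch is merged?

The release is announced: Jun 15, 2010.
Staging deployment finishes: Jun 15, 2010 − 10 days = Jun 5, 2010.
The artifact is published: Jun 5, 2010 − 1 week = May 29, 2010.
The feature branch is merged: May 29, 2010 − 36 days = Apr 23, 2010.

23 April 2010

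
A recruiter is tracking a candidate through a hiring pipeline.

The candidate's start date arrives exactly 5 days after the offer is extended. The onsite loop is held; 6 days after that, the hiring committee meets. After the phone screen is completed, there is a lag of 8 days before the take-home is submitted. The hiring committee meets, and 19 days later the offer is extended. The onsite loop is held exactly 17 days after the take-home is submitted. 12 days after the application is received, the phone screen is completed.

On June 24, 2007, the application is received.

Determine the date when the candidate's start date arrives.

August 30, 2007

The application is received: Jun 24, 2007.
The phone screen is completed: Jun 24, 2007 + 12 days = Jul 6, 2007.
The take-home is submitted: Jul 6, 2007 + 8 days = Jul 14, 2007.
The onsite loop is held: Jul 14, 2007 + 17 days = Jul 31, 2007.
The hiring committee meets: Jul 31, 2007 + 6 days = Aug 6, 2007.
The offer is extended: Aug 6, 2007 + 19 days = Aug 25, 2007.
The candidate's start date arrives: Aug 25, 2007 + 5 days = Aug 30, 2007.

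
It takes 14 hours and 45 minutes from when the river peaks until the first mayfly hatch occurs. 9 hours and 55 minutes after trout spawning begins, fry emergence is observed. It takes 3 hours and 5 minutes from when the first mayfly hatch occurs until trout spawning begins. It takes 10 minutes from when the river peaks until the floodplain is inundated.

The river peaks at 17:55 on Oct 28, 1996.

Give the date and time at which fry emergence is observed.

21:40 on Oct 29, 1996

The river peaks: 17:55 Oct 28, 1996.
The first mayfly hatch occurs: 17:55 Oct 28, 1996 + 14h45m = 08:40 Oct 29, 1996.
Trout spawning begins: 08:40 Oct 29, 1996 + 3h05m = 11:45 Oct 29, 1996.
Fry emergence is observed: 11:45 Oct 29, 1996 + 9h55m = 21:40 Oct 29, 1996.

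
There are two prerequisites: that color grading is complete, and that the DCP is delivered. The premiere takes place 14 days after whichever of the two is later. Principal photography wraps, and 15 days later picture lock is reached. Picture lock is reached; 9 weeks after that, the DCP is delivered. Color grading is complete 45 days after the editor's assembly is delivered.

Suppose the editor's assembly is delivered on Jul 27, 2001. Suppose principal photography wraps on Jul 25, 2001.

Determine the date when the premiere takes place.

The editor's assembly is delivered: Jul 27, 2001.
Color grading is complete: Jul 27, 2001 + 45 days = Sep 10, 2001.
Principal photography wraps: Jul 25, 2001.
Picture lock is reached: Jul 25, 2001 + 15 days = Aug 9, 2001.
The DCP is delivered: Aug 9, 2001 + 9 weeks = Oct 11, 2001.
Both prerequisites met — color grading is complete (Sep 10, 2001), the DCP is delivered (Oct 11, 2001); the later is Oct 11, 2001.
The premiere takes place: Oct 11, 2001 + 14 days = Oct 25, 2001.

Oct 25, 2001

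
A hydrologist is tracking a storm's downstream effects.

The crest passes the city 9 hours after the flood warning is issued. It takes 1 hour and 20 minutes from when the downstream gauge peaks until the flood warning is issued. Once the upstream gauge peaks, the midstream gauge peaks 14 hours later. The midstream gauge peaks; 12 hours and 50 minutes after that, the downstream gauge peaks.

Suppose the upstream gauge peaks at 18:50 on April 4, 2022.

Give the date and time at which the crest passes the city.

The upstream gauge peaks: 18:50 Apr 4, 2022.
The midstream gauge peaks: 18:50 Apr 4, 2022 + 14h = 08:50 Apr 5, 2022.
The downstream gauge peaks: 08:50 Apr 5, 2022 + 12h50m = 21:40 Apr 5, 2022.
The flood warning is issued: 21:40 Apr 5, 2022 + 1h20m = 23:00 Apr 5, 2022.
The crest passes the city: 23:00 Apr 5, 2022 + 9h = 08:00 Apr 6, 2022.

08:00 on April 6, 2022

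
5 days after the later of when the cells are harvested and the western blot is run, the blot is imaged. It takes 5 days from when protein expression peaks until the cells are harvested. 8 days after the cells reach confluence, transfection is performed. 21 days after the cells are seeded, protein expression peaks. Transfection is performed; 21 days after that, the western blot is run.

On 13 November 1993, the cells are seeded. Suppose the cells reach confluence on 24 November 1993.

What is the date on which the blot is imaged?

The cells are seeded: Nov 13, 1993.
Protein expression peaks: Nov 13, 1993 + 21 days = Dec 4, 1993.
The cells are harvested: Dec 4, 1993 + 5 days = Dec 9, 1993.
The cells reach confluence: Nov 24, 1993.
Transfection is performed: Nov 24, 1993 + 8 days = Dec 2, 1993.
The western blot is run: Dec 2, 1993 + 21 days = Dec 23, 1993.
Both prerequisites met — the cells are harvested (Dec 9, 1993), the western blot is run (Dec 23, 1993); the later is Dec 23, 1993.
The blot is imaged: Dec 23, 1993 + 5 days = Dec 28, 1993.

28 December 1993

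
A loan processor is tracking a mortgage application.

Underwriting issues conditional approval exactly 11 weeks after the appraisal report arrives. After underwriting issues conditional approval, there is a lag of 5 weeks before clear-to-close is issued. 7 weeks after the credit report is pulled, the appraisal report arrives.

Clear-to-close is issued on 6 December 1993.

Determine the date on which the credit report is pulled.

28 June 1993

Clear-to-close is issued: Dec 6, 1993.
Underwriting issues conditional approval: Dec 6, 1993 − 5 weeks = Nov 1, 1993.
The appraisal report arrives: Nov 1, 1993 − 11 weeks = Aug 16, 1993.
The credit report is pulled: Aug 16, 1993 − 7 weeks = Jun 28, 1993.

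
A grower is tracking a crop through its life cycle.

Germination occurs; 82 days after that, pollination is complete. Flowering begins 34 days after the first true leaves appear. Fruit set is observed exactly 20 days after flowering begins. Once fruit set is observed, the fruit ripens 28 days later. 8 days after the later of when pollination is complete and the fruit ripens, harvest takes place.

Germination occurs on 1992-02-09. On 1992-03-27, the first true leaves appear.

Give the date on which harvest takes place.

Germination occurs: Feb 9, 1992.
Pollination is complete: Feb 9, 1992 + 82 days = May 1, 1992.
The first true leaves appear: Mar 27, 1992.
Flowering begins: Mar 27, 1992 + 34 days = Apr 30, 1992.
Fruit set is observed: Apr 30, 1992 + 20 days = May 20, 1992.
The fruit ripens: May 20, 1992 + 28 days = Jun 17, 1992.
Both prerequisites met — pollination is complete (May 1, 1992), the fruit ripens (Jun 17, 1992); the later is Jun 17, 1992.
Harvest takes place: Jun 17, 1992 + 8 days = Jun 25, 1992.

1992-06-25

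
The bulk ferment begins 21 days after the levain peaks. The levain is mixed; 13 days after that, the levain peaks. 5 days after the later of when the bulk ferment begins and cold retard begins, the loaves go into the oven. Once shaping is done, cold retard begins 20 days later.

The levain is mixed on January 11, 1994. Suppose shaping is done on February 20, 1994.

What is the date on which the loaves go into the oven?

March 17, 1994

The levain is mixed: Jan 11, 1994.
The levain peaks: Jan 11, 1994 + 13 days = Jan 24, 1994.
The bulk ferment begins: Jan 24, 1994 + 21 days = Feb 14, 1994.
Shaping is done: Feb 20, 1994.
Cold retard begins: Feb 20, 1994 + 20 days = Mar 12, 1994.
Both prerequisites met — the bulk ferment begins (Feb 14, 1994), cold retard begins (Mar 12, 1994); the later is Mar 12, 1994.
The loaves go into the oven: Mar 12, 1994 + 5 days = Mar 17, 1994.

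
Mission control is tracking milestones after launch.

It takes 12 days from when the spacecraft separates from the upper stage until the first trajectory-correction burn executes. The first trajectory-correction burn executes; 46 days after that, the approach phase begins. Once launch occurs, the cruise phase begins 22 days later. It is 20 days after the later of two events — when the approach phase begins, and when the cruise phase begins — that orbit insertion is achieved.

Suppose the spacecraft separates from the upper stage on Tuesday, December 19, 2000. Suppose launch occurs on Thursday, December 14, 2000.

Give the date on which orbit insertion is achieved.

The spacecraft separates from the upper stage: Dec 19, 2000.
The first trajectory-correction burn executes: Dec 19, 2000 + 12 days = Dec 31, 2000.
The approach phase begins: Dec 31, 2000 + 46 days = Feb 15, 2001.
Launch occurs: Dec 14, 2000.
The cruise phase begins: Dec 14, 2000 + 22 days = Jan 5, 2001.
Both prerequisites met — the approach phase begins (Feb 15, 2001), the cruise phase begins (Jan 5, 2001); the later is Feb 15, 2001.
Orbit insertion is achieved: Feb 15, 2001 + 20 days = Mar 7, 2001.

Wednesday, March 7, 2001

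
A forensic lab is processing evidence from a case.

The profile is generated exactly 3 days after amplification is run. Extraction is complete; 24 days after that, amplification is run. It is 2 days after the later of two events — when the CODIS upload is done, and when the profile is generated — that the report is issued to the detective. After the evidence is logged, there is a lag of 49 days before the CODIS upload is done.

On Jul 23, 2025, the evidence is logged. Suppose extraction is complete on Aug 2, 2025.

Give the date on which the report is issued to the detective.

The evidence is logged: Jul 23, 2025.
The CODIS upload is done: Jul 23, 2025 + 49 days = Sep 10, 2025.
Extraction is complete: Aug 2, 2025.
Amplification is run: Aug 2, 2025 + 24 days = Aug 26, 2025.
The profile is generated: Aug 26, 2025 + 3 days = Aug 29, 2025.
Both prerequisites met — the CODIS upload is done (Sep 10, 2025), the profile is generated (Aug 29, 2025); the later is Sep 10, 2025.
The report is issued to the detective: Sep 10, 2025 + 2 days = Sep 12, 2025.

Sep 12, 2025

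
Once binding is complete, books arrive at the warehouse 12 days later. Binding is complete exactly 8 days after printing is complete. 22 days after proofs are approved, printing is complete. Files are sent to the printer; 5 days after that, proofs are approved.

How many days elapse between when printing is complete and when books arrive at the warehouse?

20 days

Causal path: printing is complete → binding is complete → books arrive at the warehouse.
Total delay along the path: 8 + 12 = 20 days.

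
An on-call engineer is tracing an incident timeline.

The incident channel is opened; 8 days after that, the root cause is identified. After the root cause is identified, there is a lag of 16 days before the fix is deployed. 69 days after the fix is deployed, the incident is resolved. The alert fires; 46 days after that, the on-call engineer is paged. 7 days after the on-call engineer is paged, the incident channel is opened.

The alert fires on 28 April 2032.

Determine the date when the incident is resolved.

21 September 2032

The alert fires: Apr 28, 2032.
The on-call engineer is paged: Apr 28, 2032 + 46 days = Jun 13, 2032.
The incident channel is opened: Jun 13, 2032 + 7 days = Jun 20, 2032.
The root cause is identified: Jun 20, 2032 + 8 days = Jun 28, 2032.
The fix is deployed: Jun 28, 2032 + 16 days = Jul 14, 2032.
The incident is resolved: Jul 14, 2032 + 69 days = Sep 21, 2032.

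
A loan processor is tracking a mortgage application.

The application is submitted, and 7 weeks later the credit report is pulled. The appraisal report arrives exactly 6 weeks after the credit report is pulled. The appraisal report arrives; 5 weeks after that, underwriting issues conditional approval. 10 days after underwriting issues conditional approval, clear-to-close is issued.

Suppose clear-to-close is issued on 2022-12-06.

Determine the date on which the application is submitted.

2022-07-23

Clear-to-close is issued: Dec 6, 2022.
Underwriting issues conditional approval: Dec 6, 2022 − 10 days = Nov 26, 2022.
The appraisal report arrives: Nov 26, 2022 − 5 weeks = Oct 22, 2022.
The credit report is pulled: Oct 22, 2022 − 6 weeks = Sep 10, 2022.
The application is submitted: Sep 10, 2022 − 7 weeks = Jul 23, 2022.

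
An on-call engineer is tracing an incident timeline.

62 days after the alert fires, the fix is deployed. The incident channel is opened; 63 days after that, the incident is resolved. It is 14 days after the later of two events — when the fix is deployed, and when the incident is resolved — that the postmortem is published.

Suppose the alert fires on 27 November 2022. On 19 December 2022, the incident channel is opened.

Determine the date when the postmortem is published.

6 March 2023

The alert fires: Nov 27, 2022.
The fix is deployed: Nov 27, 2022 + 62 days = Jan 28, 2023.
The incident channel is opened: Dec 19, 2022.
The incident is resolved: Dec 19, 2022 + 63 days = Feb 20, 2023.
Both prerequisites met — the fix is deployed (Jan 28, 2023), the incident is resolved (Feb 20, 2023); the later is Feb 20, 2023.
The postmortem is published: Feb 20, 2023 + 14 days = Mar 6, 2023.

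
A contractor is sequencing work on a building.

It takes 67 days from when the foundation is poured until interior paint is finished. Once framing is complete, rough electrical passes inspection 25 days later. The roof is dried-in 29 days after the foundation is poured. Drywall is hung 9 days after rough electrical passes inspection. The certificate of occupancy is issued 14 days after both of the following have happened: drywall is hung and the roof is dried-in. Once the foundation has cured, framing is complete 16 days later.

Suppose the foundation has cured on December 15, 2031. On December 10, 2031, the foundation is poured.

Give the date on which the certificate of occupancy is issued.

February 17, 2032

The foundation has cured: Dec 15, 2031.
Framing is complete: Dec 15, 2031 + 16 days = Dec 31, 2031.
Rough electrical passes inspection: Dec 31, 2031 + 25 days = Jan 25, 2032.
Drywall is hung: Jan 25, 2032 + 9 days = Feb 3, 2032.
The foundation is poured: Dec 10, 2031.
The roof is dried-in: Dec 10, 2031 + 29 days = Jan 8, 2032.
Both prerequisites met — drywall is hung (Feb 3, 2032), the roof is dried-in (Jan 8, 2032); the later is Feb 3, 2032.
The certificate of occupancy is issued: Feb 3, 2032 + 14 days = Feb 17, 2032.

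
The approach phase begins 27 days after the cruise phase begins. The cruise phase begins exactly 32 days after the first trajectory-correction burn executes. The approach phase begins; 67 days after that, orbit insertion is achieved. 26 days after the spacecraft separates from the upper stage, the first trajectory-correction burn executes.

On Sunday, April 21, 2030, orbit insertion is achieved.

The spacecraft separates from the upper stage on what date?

Tuesday, November 20, 2029

Orbit insertion is achieved: Apr 21, 2030.
The approach phase begins: Apr 21, 2030 − 67 days = Feb 13, 2030.
The cruise phase begins: Feb 13, 2030 − 27 days = Jan 17, 2030.
The first trajectory-correction burn executes: Jan 17, 2030 − 32 days = Dec 16, 2029.
The spacecraft separates from the upper stage: Dec 16, 2029 − 26 days = Nov 20, 2029.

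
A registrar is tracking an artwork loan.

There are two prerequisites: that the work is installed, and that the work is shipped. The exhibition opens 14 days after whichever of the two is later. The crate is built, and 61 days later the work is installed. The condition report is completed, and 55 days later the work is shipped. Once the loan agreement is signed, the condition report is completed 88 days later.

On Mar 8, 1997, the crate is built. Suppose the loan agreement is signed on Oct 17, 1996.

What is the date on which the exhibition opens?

The crate is built: Mar 8, 1997.
The work is installed: Mar 8, 1997 + 61 days = May 8, 1997.
The loan agreement is signed: Oct 17, 1996.
The condition report is completed: Oct 17, 1996 + 88 days = Jan 13, 1997.
The work is shipped: Jan 13, 1997 + 55 days = Mar 9, 1997.
Both prerequisites met — the work is installed (May 8, 1997), the work is shipped (Mar 9, 1997); the later is May 8, 1997.
The exhibition opens: May 8, 1997 + 14 days = May 22, 1997.

May 22, 1997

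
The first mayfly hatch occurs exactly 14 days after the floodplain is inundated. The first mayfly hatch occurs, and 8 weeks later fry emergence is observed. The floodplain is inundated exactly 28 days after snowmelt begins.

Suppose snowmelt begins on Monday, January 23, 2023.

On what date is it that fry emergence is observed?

Monday, May 1, 2023

Snowmelt begins: Jan 23, 2023.
The floodplain is inundated: Jan 23, 2023 + 28 days = Feb 20, 2023.
The first mayfly hatch occurs: Feb 20, 2023 + 14 days = Mar 6, 2023.
Fry emergence is observed: Mar 6, 2023 + 8 weeks = May 1, 2023.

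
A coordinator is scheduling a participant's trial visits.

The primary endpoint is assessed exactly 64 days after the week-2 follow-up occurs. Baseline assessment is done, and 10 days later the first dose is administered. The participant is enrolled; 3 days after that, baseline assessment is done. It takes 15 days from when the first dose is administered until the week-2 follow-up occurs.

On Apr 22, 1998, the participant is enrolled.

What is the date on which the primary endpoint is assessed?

Jul 23, 1998

The participant is enrolled: Apr 22, 1998.
Baseline assessment is done: Apr 22, 1998 + 3 days = Apr 25, 1998.
The first dose is administered: Apr 25, 1998 + 10 days = May 5, 1998.
The week-2 follow-up occurs: May 5, 1998 + 15 days = May 20, 1998.
The primary endpoint is assessed: May 20, 1998 + 64 days = Jul 23, 1998.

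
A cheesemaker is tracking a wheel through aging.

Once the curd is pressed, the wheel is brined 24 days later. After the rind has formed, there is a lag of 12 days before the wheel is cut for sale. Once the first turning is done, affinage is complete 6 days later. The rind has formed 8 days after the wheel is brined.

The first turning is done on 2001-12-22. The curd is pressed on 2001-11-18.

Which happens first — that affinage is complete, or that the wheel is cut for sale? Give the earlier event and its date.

The first turning is done: Dec 22, 2001.
Affinage is complete: Dec 22, 2001 + 6 days = Dec 28, 2001.
The curd is pressed: Nov 18, 2001.
The wheel is brined: Nov 18, 2001 + 24 days = Dec 12, 2001.
The rind has formed: Dec 12, 2001 + 8 days = Dec 20, 2001.
The wheel is cut for sale: Dec 20, 2001 + 12 days = Jan 1, 2002.
Comparing: affinage is complete on Dec 28, 2001 vs the wheel is cut for sale on Jan 1, 2002. Earlier: affinage is complete.

Affinage is complete — 2001-12-28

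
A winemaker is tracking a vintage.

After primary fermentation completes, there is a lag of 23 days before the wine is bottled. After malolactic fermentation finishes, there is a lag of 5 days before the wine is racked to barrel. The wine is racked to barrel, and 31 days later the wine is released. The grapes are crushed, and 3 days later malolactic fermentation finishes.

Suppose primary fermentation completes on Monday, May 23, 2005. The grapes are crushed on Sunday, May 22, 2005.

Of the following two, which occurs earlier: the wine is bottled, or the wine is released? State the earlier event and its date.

Primary fermentation completes: May 23, 2005.
The wine is bottled: May 23, 2005 + 23 days = Jun 15, 2005.
The grapes are crushed: May 22, 2005.
Malolactic fermentation finishes: May 22, 2005 + 3 days = May 25, 2005.
The wine is racked to barrel: May 25, 2005 + 5 days = May 30, 2005.
The wine is released: May 30, 2005 + 31 days = Jun 30, 2005.
Comparing: the wine is bottled on Jun 15, 2005 vs the wine is released on Jun 30, 2005. Earlier: the wine is bottled.

The wine is bottled — Wednesday, June 15, 2005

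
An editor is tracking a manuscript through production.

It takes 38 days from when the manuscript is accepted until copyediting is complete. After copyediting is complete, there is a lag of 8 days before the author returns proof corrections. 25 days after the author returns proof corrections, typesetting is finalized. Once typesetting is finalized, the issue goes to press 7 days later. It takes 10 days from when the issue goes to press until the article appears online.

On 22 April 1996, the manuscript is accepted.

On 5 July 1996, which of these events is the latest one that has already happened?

Typesetting is finalized

The manuscript is accepted: Apr 22, 1996.
Copyediting is complete: Apr 22, 1996 + 38 days = May 30, 1996.
The author returns proof corrections: May 30, 1996 + 8 days = Jun 7, 1996.
Typesetting is finalized: Jun 7, 1996 + 25 days = Jul 2, 1996.
The issue goes to press: Jul 2, 1996 + 7 days = Jul 9, 1996.
The article appears online: Jul 9, 1996 + 10 days = Jul 19, 1996.
Jul 5, 1996 falls between when typesetting is finalized (Jul 2, 1996) and when the issue goes to press (Jul 9, 1996).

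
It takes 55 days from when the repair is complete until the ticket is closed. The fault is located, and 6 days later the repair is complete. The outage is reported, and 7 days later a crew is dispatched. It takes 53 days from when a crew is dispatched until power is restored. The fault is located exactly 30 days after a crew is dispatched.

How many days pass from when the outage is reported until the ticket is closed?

Causal path: the outage is reported → a crew is dispatched → the fault is located → the repair is complete → the ticket is closed.
Total delay along the path: 7 + 30 + 6 + 55 = 98 days.

98 days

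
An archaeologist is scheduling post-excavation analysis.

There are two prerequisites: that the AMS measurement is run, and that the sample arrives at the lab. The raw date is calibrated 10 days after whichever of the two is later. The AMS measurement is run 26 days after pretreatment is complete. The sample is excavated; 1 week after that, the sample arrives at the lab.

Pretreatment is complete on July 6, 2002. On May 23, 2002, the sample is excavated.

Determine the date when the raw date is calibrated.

August 11, 2002

Pretreatment is complete: Jul 6, 2002.
The AMS measurement is run: Jul 6, 2002 + 26 days = Aug 1, 2002.
The sample is excavated: May 23, 2002.
The sample arrives at the lab: May 23, 2002 + 1 week = May 30, 2002.
Both prerequisites met — the AMS measurement is run (Aug 1, 2002), the sample arrives at the lab (May 30, 2002); the later is Aug 1, 2002.
The raw date is calibrated: Aug 1, 2002 + 10 days = Aug 11, 2002.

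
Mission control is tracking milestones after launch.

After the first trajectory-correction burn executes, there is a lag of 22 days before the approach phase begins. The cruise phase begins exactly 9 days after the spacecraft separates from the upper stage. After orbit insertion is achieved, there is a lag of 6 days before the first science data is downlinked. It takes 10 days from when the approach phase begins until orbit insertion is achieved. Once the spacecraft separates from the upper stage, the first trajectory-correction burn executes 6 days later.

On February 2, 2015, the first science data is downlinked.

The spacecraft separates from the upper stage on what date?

December 20, 2014

The first science data is downlinked: Feb 2, 2015.
Orbit insertion is achieved: Feb 2, 2015 − 6 days = Jan 27, 2015.
The approach phase begins: Jan 27, 2015 − 10 days = Jan 17, 2015.
The first trajectory-correction burn executes: Jan 17, 2015 − 22 days = Dec 26, 2014.
The spacecraft separates from the upper stage: Dec 26, 2014 − 6 days = Dec 20, 2014.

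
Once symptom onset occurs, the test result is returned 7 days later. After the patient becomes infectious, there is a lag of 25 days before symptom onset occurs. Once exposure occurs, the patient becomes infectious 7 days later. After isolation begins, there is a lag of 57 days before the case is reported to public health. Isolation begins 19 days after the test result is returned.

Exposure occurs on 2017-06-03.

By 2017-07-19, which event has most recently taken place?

The test result is returned

Exposure occurs: Jun 3, 2017.
The patient becomes infectious: Jun 3, 2017 + 7 days = Jun 10, 2017.
Symptom onset occurs: Jun 10, 2017 + 25 days = Jul 5, 2017.
The test result is returned: Jul 5, 2017 + 7 days = Jul 12, 2017.
Isolation begins: Jul 12, 2017 + 19 days = Jul 31, 2017.
The case is reported to public health: Jul 31, 2017 + 57 days = Sep 26, 2017.
Jul 19, 2017 falls between when the test result is returned (Jul 12, 2017) and when isolation begins (Jul 31, 2017).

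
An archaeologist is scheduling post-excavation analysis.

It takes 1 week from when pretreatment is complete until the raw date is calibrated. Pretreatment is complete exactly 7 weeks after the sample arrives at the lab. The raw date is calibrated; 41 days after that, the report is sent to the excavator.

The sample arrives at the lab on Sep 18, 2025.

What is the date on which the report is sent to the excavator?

The sample arrives at the lab: Sep 18, 2025.
Pretreatment is complete: Sep 18, 2025 + 7 weeks = Nov 6, 2025.
The raw date is calibrated: Nov 6, 2025 + 1 week = Nov 13, 2025.
The report is sent to the excavator: Nov 13, 2025 + 41 days = Dec 24, 2025.

Dec 24, 2025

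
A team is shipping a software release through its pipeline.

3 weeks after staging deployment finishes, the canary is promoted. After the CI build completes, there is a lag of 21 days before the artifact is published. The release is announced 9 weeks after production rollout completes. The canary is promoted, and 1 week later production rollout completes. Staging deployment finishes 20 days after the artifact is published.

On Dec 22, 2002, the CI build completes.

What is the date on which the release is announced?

The CI build completes: Dec 22, 2002.
The artifact is published: Dec 22, 2002 + 21 days = Jan 12, 2003.
Staging deployment finishes: Jan 12, 2003 + 20 days = Feb 1, 2003.
The canary is promoted: Feb 1, 2003 + 3 weeks = Feb 22, 2003.
Production rollout completes: Feb 22, 2003 + 1 week = Mar 1, 2003.
The release is announced: Mar 1, 2003 + 9 weeks = May 3, 2003.

May 3, 2003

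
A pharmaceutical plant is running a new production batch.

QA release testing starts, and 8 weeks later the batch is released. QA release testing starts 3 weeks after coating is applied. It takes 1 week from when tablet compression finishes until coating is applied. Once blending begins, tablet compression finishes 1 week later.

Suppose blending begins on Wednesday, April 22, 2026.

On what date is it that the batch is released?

Blending begins: Apr 22, 2026.
Tablet compression finishes: Apr 22, 2026 + 1 week = Apr 29, 2026.
Coating is applied: Apr 29, 2026 + 1 week = May 6, 2026.
QA release testing starts: May 6, 2026 + 3 weeks = May 27, 2026.
The batch is released: May 27, 2026 + 8 weeks = Jul 22, 2026.

Wednesday, July 22, 2026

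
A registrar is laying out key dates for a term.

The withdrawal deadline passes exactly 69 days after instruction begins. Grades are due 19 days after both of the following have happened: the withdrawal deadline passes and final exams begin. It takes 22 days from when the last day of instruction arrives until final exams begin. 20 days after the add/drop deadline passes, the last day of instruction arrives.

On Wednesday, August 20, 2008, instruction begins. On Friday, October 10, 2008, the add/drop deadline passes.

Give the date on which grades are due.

Wednesday, December 10, 2008

Instruction begins: Aug 20, 2008.
The withdrawal deadline passes: Aug 20, 2008 + 69 days = Oct 28, 2008.
The add/drop deadline passes: Oct 10, 2008.
The last day of instruction arrives: Oct 10, 2008 + 20 days = Oct 30, 2008.
Final exams begin: Oct 30, 2008 + 22 days = Nov 21, 2008.
Both prerequisites met — the withdrawal deadline passes (Oct 28, 2008), final exams begin (Nov 21, 2008); the later is Nov 21, 2008.
Grades are due: Nov 21, 2008 + 19 days = Dec 10, 2008.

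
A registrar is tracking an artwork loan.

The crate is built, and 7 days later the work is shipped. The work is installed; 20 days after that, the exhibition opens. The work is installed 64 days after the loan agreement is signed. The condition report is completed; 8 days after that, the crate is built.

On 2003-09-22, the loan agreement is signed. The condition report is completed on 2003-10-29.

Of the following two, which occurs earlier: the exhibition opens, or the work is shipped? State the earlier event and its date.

The work is shipped — 2003-11-13

The loan agreement is signed: Sep 22, 2003.
The work is installed: Sep 22, 2003 + 64 days = Nov 25, 2003.
The exhibition opens: Nov 25, 2003 + 20 days = Dec 15, 2003.
The condition report is completed: Oct 29, 2003.
The crate is built: Oct 29, 2003 + 8 days = Nov 6, 2003.
The work is shipped: Nov 6, 2003 + 7 days = Nov 13, 2003.
Comparing: the exhibition opens on Dec 15, 2003 vs the work is shipped on Nov 13, 2003. Earlier: the work is shipped.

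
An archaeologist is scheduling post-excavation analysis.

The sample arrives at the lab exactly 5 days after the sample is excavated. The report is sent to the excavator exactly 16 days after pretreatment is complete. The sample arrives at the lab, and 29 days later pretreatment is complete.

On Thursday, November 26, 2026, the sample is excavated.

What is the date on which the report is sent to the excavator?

The sample is excavated: Nov 26, 2026.
The sample arrives at the lab: Nov 26, 2026 + 5 days = Dec 1, 2026.
Pretreatment is complete: Dec 1, 2026 + 29 days = Dec 30, 2026.
The report is sent to the excavator: Dec 30, 2026 + 16 days = Jan 15, 2027.

Friday, January 15, 2027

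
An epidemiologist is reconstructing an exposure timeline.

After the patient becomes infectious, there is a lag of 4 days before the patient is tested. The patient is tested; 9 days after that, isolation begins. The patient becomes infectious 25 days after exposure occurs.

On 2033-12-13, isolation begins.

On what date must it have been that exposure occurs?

Isolation begins: Dec 13, 2033.
The patient is tested: Dec 13, 2033 − 9 days = Dec 4, 2033.
The patient becomes infectious: Dec 4, 2033 − 4 days = Nov 30, 2033.
Exposure occurs: Nov 30, 2033 − 25 days = Nov 5, 2033.

2033-11-05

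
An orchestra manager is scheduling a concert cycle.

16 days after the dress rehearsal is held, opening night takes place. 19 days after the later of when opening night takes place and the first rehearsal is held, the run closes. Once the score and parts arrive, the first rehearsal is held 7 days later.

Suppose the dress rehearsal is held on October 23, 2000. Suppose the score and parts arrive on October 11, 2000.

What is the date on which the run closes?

November 27, 2000

The dress rehearsal is held: Oct 23, 2000.
Opening night takes place: Oct 23, 2000 + 16 days = Nov 8, 2000.
The score and parts arrive: Oct 11, 2000.
The first rehearsal is held: Oct 11, 2000 + 7 days = Oct 18, 2000.
Both prerequisites met — opening night takes place (Nov 8, 2000), the first rehearsal is held (Oct 18, 2000); the later is Nov 8, 2000.
The run closes: Nov 8, 2000 + 19 days = Nov 27, 2000.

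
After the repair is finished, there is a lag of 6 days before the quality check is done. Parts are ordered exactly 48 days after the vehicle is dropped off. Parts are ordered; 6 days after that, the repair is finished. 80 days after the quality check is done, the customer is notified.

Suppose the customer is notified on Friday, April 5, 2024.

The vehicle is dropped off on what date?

The customer is notified: Apr 5, 2024.
The quality check is done: Apr 5, 2024 − 80 days = Jan 16, 2024.
The repair is finished: Jan 16, 2024 − 6 days = Jan 10, 2024.
Parts are ordered: Jan 10, 2024 − 6 days = Jan 4, 2024.
The vehicle is dropped off: Jan 4, 2024 − 48 days = Nov 17, 2023.

Friday, November 17, 2023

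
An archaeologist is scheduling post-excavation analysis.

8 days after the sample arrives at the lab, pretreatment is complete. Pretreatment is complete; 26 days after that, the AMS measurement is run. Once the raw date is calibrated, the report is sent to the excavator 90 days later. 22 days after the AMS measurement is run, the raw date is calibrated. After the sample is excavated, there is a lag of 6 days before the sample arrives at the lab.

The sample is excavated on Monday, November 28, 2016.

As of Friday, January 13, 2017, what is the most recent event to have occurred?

The sample is excavated: Nov 28, 2016.
The sample arrives at the lab: Nov 28, 2016 + 6 days = Dec 4, 2016.
Pretreatment is complete: Dec 4, 2016 + 8 days = Dec 12, 2016.
The AMS measurement is run: Dec 12, 2016 + 26 days = Jan 7, 2017.
The raw date is calibrated: Jan 7, 2017 + 22 days = Jan 29, 2017.
The report is sent to the excavator: Jan 29, 2017 + 90 days = Apr 29, 2017.
Jan 13, 2017 falls between when the AMS measurement is run (Jan 7, 2017) and when the raw date is calibrated (Jan 29, 2017).

The AMS measurement is run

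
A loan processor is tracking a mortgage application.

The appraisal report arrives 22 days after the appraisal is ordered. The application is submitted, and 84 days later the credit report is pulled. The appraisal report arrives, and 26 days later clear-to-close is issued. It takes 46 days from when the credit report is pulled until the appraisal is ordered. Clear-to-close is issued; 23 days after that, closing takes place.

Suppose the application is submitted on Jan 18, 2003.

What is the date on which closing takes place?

Aug 7, 2003

The application is submitted: Jan 18, 2003.
The credit report is pulled: Jan 18, 2003 + 84 days = Apr 12, 2003.
The appraisal is ordered: Apr 12, 2003 + 46 days = May 28, 2003.
The appraisal report arrives: May 28, 2003 + 22 days = Jun 19, 2003.
Clear-to-close is issued: Jun 19, 2003 + 26 days = Jul 15, 2003.
Closing takes place: Jul 15, 2003 + 23 days = Aug 7, 2003.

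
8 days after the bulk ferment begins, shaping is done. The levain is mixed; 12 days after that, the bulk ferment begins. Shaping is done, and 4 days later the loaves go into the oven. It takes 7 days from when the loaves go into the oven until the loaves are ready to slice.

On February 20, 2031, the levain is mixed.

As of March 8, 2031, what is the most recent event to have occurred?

The levain is mixed: Feb 20, 2031.
The bulk ferment begins: Feb 20, 2031 + 12 days = Mar 4, 2031.
Shaping is done: Mar 4, 2031 + 8 days = Mar 12, 2031.
The loaves go into the oven: Mar 12, 2031 + 4 days = Mar 16, 2031.
The loaves are ready to slice: Mar 16, 2031 + 7 days = Mar 23, 2031.
Mar 8, 2031 falls between when the bulk ferment begins (Mar 4, 2031) and when shaping is done (Mar 12, 2031).

The bulk ferment begins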